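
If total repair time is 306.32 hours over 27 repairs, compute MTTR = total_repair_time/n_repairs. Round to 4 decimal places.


total_repair_time = 306.32
n_repairs = 27
MTTR = 306.32 / 27
MTTR = 11.3452

11.3452


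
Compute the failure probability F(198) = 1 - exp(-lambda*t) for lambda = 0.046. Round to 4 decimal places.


lambda = 0.046, t = 198
lambda * t = 9.108
exp(-9.108) = 0.0001
F(t) = 1 - 0.0001
F(t) = 0.9999

0.9999


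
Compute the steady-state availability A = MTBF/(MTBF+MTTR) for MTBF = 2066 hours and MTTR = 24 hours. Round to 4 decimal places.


MTBF = 2066
MTTR = 24
MTBF + MTTR = 2090
A = 2066 / 2090
A = 0.9885

0.9885


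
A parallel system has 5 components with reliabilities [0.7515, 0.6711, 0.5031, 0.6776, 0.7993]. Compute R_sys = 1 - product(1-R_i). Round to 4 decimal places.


Components: [0.7515, 0.6711, 0.5031, 0.6776, 0.7993]
(1 - 0.7515) = 0.2485, running product = 0.2485
(1 - 0.6711) = 0.3289, running product = 0.0817
(1 - 0.5031) = 0.4969, running product = 0.0406
(1 - 0.6776) = 0.3224, running product = 0.0131
(1 - 0.7993) = 0.2007, running product = 0.0026
Product of (1-R_i) = 0.0026
R_sys = 1 - 0.0026 = 0.9974

0.9974


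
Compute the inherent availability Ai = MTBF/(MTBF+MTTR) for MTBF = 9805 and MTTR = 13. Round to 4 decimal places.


MTBF = 9805
MTTR = 13
MTBF + MTTR = 9818
Ai = 9805 / 9818
Ai = 0.9987

0.9987


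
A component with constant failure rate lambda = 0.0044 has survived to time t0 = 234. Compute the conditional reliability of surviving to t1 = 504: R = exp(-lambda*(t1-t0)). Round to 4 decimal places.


lambda = 0.0044
t0 = 234, t1 = 504
t1 - t0 = 270
lambda * (t1-t0) = 0.0044 * 270 = 1.188
R = exp(-1.188)
R = 0.3048

0.3048


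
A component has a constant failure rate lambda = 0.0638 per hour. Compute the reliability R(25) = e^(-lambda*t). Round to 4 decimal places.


lambda = 0.0638
t = 25
lambda * t = 1.595
R(t) = e^(-1.595)
R(t) = 0.2029

0.2029


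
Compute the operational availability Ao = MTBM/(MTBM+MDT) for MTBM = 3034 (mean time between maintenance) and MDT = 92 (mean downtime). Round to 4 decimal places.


MTBM = 3034
MDT = 92
MTBM + MDT = 3126
Ao = 3034 / 3126
Ao = 0.9706

0.9706


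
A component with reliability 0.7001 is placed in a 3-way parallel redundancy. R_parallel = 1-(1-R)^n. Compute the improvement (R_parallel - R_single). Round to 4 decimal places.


R_single = 0.7001, n = 3
1 - R_single = 0.2999
(1 - R_single)^n = 0.2999^3 = 0.027
R_parallel = 1 - 0.027 = 0.973
Improvement = 0.973 - 0.7001
Improvement = 0.2729

0.2729


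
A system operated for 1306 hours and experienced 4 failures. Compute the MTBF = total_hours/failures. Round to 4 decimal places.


total_hours = 1306
failures = 4
MTBF = 1306 / 4
MTBF = 326.5

326.5


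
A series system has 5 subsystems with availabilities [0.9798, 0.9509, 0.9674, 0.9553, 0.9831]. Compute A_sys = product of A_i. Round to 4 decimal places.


Subsystems: [0.9798, 0.9509, 0.9674, 0.9553, 0.9831]
After subsystem 1 (A=0.9798): product = 0.9798
After subsystem 2 (A=0.9509): product = 0.9317
After subsystem 3 (A=0.9674): product = 0.9013
After subsystem 4 (A=0.9553): product = 0.861
After subsystem 5 (A=0.9831): product = 0.8465
A_sys = 0.8465

0.8465


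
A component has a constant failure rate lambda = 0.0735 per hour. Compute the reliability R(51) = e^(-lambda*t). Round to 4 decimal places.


lambda = 0.0735
t = 51
lambda * t = 3.7485
R(t) = e^(-3.7485)
R(t) = 0.0236

0.0236


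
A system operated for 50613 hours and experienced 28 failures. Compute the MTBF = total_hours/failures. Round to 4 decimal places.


total_hours = 50613
failures = 28
MTBF = 50613 / 28
MTBF = 1807.6071

1807.6071


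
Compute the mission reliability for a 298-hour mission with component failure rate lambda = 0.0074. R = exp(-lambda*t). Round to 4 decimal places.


lambda = 0.0074
mission_time = 298
lambda * t = 0.0074 * 298 = 2.2052
R = exp(-2.2052)
R = 0.1102

0.1102


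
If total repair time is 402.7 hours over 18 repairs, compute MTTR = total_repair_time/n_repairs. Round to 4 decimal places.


total_repair_time = 402.7
n_repairs = 18
MTTR = 402.7 / 18
MTTR = 22.3722

22.3722


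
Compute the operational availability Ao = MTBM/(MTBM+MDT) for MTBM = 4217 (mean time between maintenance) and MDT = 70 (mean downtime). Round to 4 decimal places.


MTBM = 4217
MDT = 70
MTBM + MDT = 4287
Ao = 4217 / 4287
Ao = 0.9837

0.9837


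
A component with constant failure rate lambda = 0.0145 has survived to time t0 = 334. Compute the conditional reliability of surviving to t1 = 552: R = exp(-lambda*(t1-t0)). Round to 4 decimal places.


lambda = 0.0145
t0 = 334, t1 = 552
t1 - t0 = 218
lambda * (t1-t0) = 0.0145 * 218 = 3.161
R = exp(-3.161)
R = 0.0424

0.0424


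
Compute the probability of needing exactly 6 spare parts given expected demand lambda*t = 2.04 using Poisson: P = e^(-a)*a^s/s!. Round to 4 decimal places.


a = 2.04, s = 6
e^(-a) = e^(-2.04) = 0.13
a^s = 2.04^6 = 72.0744
s! = 720
P = 0.13 * 72.0744 / 720
P = 0.013

0.013


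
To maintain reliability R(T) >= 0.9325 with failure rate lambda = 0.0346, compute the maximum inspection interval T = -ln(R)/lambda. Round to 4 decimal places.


R_target = 0.9325
lambda = 0.0346
-ln(0.9325) = 0.0699
T = 0.0699 / 0.0346
T = 2.0198

2.0198


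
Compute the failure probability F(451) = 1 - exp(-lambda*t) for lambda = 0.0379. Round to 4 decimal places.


lambda = 0.0379, t = 451
lambda * t = 17.0929
exp(-17.0929) = 0.0
F(t) = 1 - 0.0
F(t) = 1.0

1.0


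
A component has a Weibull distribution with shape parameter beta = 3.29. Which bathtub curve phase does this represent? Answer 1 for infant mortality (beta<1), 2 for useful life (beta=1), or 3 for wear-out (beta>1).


beta = 3.29
Compare beta to 1:
beta < 1 => infant mortality (phase 1)
beta = 1 => useful life (phase 2)
beta > 1 => wear-out (phase 3)
Since beta = 3.29, this is wear-out (increasing failure rate)
Phase = 3

3


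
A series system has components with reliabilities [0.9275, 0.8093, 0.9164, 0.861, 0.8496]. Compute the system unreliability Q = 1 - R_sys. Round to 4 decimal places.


Components: [0.9275, 0.8093, 0.9164, 0.861, 0.8496]
After component 1: product = 0.9275
After component 2: product = 0.7506
After component 3: product = 0.6879
After component 4: product = 0.5923
After component 5: product = 0.5032
R_sys = 0.5032
Q = 1 - 0.5032 = 0.4968

0.4968


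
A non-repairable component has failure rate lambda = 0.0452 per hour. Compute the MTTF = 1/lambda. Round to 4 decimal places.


lambda = 0.0452
MTTF = 1 / 0.0452
MTTF = 22.1239

22.1239


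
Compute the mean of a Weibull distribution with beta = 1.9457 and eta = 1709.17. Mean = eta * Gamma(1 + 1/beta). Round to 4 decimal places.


beta = 1.9457, eta = 1709.17
1/beta = 0.514
1 + 1/beta = 1.514
Gamma(1.514) = 0.8868
Mean = 1709.17 * 0.8868
Mean = 1515.6213

1515.6213


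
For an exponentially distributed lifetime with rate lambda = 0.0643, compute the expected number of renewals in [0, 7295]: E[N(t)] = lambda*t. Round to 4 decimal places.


lambda = 0.0643
t = 7295
E[N(t)] = lambda * t
E[N(t)] = 0.0643 * 7295
E[N(t)] = 469.0685

469.0685


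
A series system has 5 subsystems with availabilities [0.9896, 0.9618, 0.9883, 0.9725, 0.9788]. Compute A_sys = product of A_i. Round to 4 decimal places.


Subsystems: [0.9896, 0.9618, 0.9883, 0.9725, 0.9788]
After subsystem 1 (A=0.9896): product = 0.9896
After subsystem 2 (A=0.9618): product = 0.9518
After subsystem 3 (A=0.9883): product = 0.9407
After subsystem 4 (A=0.9725): product = 0.9148
After subsystem 5 (A=0.9788): product = 0.8954
A_sys = 0.8954

0.8954


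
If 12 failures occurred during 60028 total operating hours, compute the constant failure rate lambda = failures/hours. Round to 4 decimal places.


failures = 12
total_hours = 60028
lambda = 12 / 60028
lambda = 0.0002

0.0002


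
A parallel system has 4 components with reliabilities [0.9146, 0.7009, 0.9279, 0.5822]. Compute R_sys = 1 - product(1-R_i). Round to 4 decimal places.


Components: [0.9146, 0.7009, 0.9279, 0.5822]
(1 - 0.9146) = 0.0854, running product = 0.0854
(1 - 0.7009) = 0.2991, running product = 0.0255
(1 - 0.9279) = 0.0721, running product = 0.0018
(1 - 0.5822) = 0.4178, running product = 0.0008
Product of (1-R_i) = 0.0008
R_sys = 1 - 0.0008 = 0.9992

0.9992


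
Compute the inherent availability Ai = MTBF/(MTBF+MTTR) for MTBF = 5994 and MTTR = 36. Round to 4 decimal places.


MTBF = 5994
MTTR = 36
MTBF + MTTR = 6030
Ai = 5994 / 6030
Ai = 0.994

0.994


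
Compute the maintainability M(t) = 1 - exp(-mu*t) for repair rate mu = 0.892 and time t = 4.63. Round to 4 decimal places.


mu = 0.892, t = 4.63
mu * t = 0.892 * 4.63 = 4.13
exp(-4.13) = 0.0161
M(t) = 1 - 0.0161
M(t) = 0.9839

0.9839


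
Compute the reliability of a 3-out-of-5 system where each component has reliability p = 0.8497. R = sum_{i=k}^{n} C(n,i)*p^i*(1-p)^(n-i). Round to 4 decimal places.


k = 3, n = 5, p = 0.8497
i=3: C(5,3)=10 * 0.8497^3 * 0.1503^2 = 0.1386
i=4: C(5,4)=5 * 0.8497^4 * 0.1503^1 = 0.3917
i=5: C(5,5)=1 * 0.8497^5 * 0.1503^0 = 0.4429
R = sum of terms = 0.9732

0.9732


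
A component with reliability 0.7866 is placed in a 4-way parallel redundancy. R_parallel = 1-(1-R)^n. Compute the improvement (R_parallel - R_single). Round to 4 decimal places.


R_single = 0.7866, n = 4
1 - R_single = 0.2134
(1 - R_single)^n = 0.2134^4 = 0.0021
R_parallel = 1 - 0.0021 = 0.9979
Improvement = 0.9979 - 0.7866
Improvement = 0.2113

0.2113


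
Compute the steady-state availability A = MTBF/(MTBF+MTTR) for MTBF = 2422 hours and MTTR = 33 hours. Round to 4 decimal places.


MTBF = 2422
MTTR = 33
MTBF + MTTR = 2455
A = 2422 / 2455
A = 0.9866

0.9866


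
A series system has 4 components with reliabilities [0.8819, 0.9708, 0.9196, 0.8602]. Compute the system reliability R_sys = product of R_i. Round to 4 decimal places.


Components: [0.8819, 0.9708, 0.9196, 0.8602]
After component 1 (R=0.8819): product = 0.8819
After component 2 (R=0.9708): product = 0.8561
After component 3 (R=0.9196): product = 0.7873
After component 4 (R=0.8602): product = 0.6772
R_sys = 0.6772

0.6772


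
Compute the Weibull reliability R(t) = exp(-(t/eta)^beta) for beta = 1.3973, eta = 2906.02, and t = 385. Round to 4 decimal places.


beta = 1.3973, eta = 2906.02, t = 385
t/eta = 385 / 2906.02 = 0.1325
(t/eta)^beta = 0.1325^1.3973 = 0.0593
R(t) = exp(-0.0593)
R(t) = 0.9424

0.9424


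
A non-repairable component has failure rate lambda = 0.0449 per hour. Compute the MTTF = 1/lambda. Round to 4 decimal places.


lambda = 0.0449
MTTF = 1 / 0.0449
MTTF = 22.2717

22.2717


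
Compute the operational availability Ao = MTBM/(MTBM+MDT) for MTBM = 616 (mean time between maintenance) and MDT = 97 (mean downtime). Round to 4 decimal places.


MTBM = 616
MDT = 97
MTBM + MDT = 713
Ao = 616 / 713
Ao = 0.864

0.864


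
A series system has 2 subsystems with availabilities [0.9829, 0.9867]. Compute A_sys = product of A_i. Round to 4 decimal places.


Subsystems: [0.9829, 0.9867]
After subsystem 1 (A=0.9829): product = 0.9829
After subsystem 2 (A=0.9867): product = 0.9698
A_sys = 0.9698

0.9698


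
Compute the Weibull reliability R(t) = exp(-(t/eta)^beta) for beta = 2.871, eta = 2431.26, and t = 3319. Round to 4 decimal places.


beta = 2.871, eta = 2431.26, t = 3319
t/eta = 3319 / 2431.26 = 1.3651
(t/eta)^beta = 1.3651^2.871 = 2.4439
R(t) = exp(-2.4439)
R(t) = 0.0868

0.0868


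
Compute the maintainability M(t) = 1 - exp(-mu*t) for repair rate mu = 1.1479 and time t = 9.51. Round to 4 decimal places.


mu = 1.1479, t = 9.51
mu * t = 1.1479 * 9.51 = 10.9165
exp(-10.9165) = 0.0
M(t) = 1 - 0.0
M(t) = 1.0

1.0


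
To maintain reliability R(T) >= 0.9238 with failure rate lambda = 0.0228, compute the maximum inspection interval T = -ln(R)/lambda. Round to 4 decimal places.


R_target = 0.9238
lambda = 0.0228
-ln(0.9238) = 0.0793
T = 0.0793 / 0.0228
T = 3.4763

3.4763


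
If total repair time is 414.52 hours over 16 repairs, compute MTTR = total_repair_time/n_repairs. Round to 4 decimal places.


total_repair_time = 414.52
n_repairs = 16
MTTR = 414.52 / 16
MTTR = 25.9075

25.9075


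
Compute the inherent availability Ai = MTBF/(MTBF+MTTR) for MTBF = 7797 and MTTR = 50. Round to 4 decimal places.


MTBF = 7797
MTTR = 50
MTBF + MTTR = 7847
Ai = 7797 / 7847
Ai = 0.9936

0.9936


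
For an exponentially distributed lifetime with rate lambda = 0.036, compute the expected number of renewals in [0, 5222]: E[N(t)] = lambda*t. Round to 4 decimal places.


lambda = 0.036
t = 5222
E[N(t)] = lambda * t
E[N(t)] = 0.036 * 5222
E[N(t)] = 187.992

187.992


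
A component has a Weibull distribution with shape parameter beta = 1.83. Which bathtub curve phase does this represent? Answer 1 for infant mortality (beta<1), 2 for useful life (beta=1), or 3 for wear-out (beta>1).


beta = 1.83
Compare beta to 1:
beta < 1 => infant mortality (phase 1)
beta = 1 => useful life (phase 2)
beta > 1 => wear-out (phase 3)
Since beta = 1.83, this is wear-out (increasing failure rate)
Phase = 3

3


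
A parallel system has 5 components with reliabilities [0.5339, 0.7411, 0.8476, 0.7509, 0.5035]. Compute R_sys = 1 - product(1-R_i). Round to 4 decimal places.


Components: [0.5339, 0.7411, 0.8476, 0.7509, 0.5035]
(1 - 0.5339) = 0.4661, running product = 0.4661
(1 - 0.7411) = 0.2589, running product = 0.1207
(1 - 0.8476) = 0.1524, running product = 0.0184
(1 - 0.7509) = 0.2491, running product = 0.0046
(1 - 0.5035) = 0.4965, running product = 0.0023
Product of (1-R_i) = 0.0023
R_sys = 1 - 0.0023 = 0.9977

0.9977


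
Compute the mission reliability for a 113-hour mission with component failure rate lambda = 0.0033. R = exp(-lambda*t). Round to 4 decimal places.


lambda = 0.0033
mission_time = 113
lambda * t = 0.0033 * 113 = 0.3729
R = exp(-0.3729)
R = 0.6887

0.6887


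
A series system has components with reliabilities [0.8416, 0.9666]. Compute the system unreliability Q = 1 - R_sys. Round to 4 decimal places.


Components: [0.8416, 0.9666]
After component 1: product = 0.8416
After component 2: product = 0.8135
R_sys = 0.8135
Q = 1 - 0.8135 = 0.1865

0.1865


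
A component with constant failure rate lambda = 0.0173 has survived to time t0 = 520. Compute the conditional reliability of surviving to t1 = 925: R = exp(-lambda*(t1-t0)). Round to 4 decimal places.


lambda = 0.0173
t0 = 520, t1 = 925
t1 - t0 = 405
lambda * (t1-t0) = 0.0173 * 405 = 7.0065
R = exp(-7.0065)
R = 0.0009

0.0009


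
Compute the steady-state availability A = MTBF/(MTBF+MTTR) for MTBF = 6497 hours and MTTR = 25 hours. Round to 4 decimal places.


MTBF = 6497
MTTR = 25
MTBF + MTTR = 6522
A = 6497 / 6522
A = 0.9962

0.9962


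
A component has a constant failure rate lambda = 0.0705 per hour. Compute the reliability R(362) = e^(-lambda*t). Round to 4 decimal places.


lambda = 0.0705
t = 362
lambda * t = 25.521
R(t) = e^(-25.521)
R(t) = 0.0

0.0


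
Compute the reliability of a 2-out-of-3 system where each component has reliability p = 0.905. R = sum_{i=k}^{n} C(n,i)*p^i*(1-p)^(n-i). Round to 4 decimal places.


k = 2, n = 3, p = 0.905
i=2: C(3,2)=3 * 0.905^2 * 0.095^1 = 0.2334
i=3: C(3,3)=1 * 0.905^3 * 0.095^0 = 0.7412
R = sum of terms = 0.9746

0.9746


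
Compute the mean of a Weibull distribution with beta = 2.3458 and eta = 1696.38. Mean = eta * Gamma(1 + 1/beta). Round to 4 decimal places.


beta = 2.3458, eta = 1696.38
1/beta = 0.4263
1 + 1/beta = 1.4263
Gamma(1.4263) = 0.8861
Mean = 1696.38 * 0.8861
Mean = 1503.2375

1503.2375


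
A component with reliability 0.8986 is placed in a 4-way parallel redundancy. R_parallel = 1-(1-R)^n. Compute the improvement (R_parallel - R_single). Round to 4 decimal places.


R_single = 0.8986, n = 4
1 - R_single = 0.1014
(1 - R_single)^n = 0.1014^4 = 0.0001
R_parallel = 1 - 0.0001 = 0.9999
Improvement = 0.9999 - 0.8986
Improvement = 0.1013

0.1013


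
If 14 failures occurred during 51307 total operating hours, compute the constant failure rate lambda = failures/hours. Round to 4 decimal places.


failures = 14
total_hours = 51307
lambda = 14 / 51307
lambda = 0.0003

0.0003


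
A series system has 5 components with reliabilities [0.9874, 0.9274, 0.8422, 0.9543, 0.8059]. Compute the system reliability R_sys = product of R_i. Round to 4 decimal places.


Components: [0.9874, 0.9274, 0.8422, 0.9543, 0.8059]
After component 1 (R=0.9874): product = 0.9874
After component 2 (R=0.9274): product = 0.9157
After component 3 (R=0.8422): product = 0.7712
After component 4 (R=0.9543): product = 0.736
After component 5 (R=0.8059): product = 0.5931
R_sys = 0.5931

0.5931


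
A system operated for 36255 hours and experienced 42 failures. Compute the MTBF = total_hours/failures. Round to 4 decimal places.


total_hours = 36255
failures = 42
MTBF = 36255 / 42
MTBF = 863.2143

863.2143


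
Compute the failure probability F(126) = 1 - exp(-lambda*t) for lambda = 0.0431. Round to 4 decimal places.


lambda = 0.0431, t = 126
lambda * t = 5.4306
exp(-5.4306) = 0.0044
F(t) = 1 - 0.0044
F(t) = 0.9956

0.9956


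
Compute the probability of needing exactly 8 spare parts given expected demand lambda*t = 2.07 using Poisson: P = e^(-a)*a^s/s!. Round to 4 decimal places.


a = 2.07, s = 8
e^(-a) = e^(-2.07) = 0.1262
a^s = 2.07^8 = 337.1031
s! = 40320
P = 0.1262 * 337.1031 / 40320
P = 0.0011

0.0011


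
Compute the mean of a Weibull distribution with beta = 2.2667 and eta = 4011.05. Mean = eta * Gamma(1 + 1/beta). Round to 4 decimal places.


beta = 2.2667, eta = 4011.05
1/beta = 0.4412
1 + 1/beta = 1.4412
Gamma(1.4412) = 0.8858
Mean = 4011.05 * 0.8858
Mean = 3552.9229

3552.9229


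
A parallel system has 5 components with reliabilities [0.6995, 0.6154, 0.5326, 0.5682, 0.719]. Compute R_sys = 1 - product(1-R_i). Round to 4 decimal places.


Components: [0.6995, 0.6154, 0.5326, 0.5682, 0.719]
(1 - 0.6995) = 0.3005, running product = 0.3005
(1 - 0.6154) = 0.3846, running product = 0.1156
(1 - 0.5326) = 0.4674, running product = 0.054
(1 - 0.5682) = 0.4318, running product = 0.0233
(1 - 0.719) = 0.281, running product = 0.0066
Product of (1-R_i) = 0.0066
R_sys = 1 - 0.0066 = 0.9934

0.9934


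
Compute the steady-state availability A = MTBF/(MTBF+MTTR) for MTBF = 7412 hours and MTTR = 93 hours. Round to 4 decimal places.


MTBF = 7412
MTTR = 93
MTBF + MTTR = 7505
A = 7412 / 7505
A = 0.9876

0.9876


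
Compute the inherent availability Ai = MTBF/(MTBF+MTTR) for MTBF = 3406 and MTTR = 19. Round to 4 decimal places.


MTBF = 3406
MTTR = 19
MTBF + MTTR = 3425
Ai = 3406 / 3425
Ai = 0.9945

0.9945


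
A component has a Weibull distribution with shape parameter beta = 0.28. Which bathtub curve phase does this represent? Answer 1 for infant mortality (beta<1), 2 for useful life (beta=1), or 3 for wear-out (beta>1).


beta = 0.28
Compare beta to 1:
beta < 1 => infant mortality (phase 1)
beta = 1 => useful life (phase 2)
beta > 1 => wear-out (phase 3)
Since beta = 0.28, this is infant mortality (decreasing failure rate)
Phase = 1

1


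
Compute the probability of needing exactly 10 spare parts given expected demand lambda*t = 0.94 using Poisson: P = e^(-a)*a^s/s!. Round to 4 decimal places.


a = 0.94, s = 10
e^(-a) = e^(-0.94) = 0.3906
a^s = 0.94^10 = 0.5386
s! = 3628800
P = 0.3906 * 0.5386 / 3628800
P = 0.0

0.0


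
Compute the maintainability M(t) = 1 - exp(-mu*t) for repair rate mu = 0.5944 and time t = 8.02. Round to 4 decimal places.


mu = 0.5944, t = 8.02
mu * t = 0.5944 * 8.02 = 4.7671
exp(-4.7671) = 0.0085
M(t) = 1 - 0.0085
M(t) = 0.9915

0.9915


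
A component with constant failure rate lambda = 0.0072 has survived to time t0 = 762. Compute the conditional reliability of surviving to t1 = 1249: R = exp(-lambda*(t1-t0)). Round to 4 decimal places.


lambda = 0.0072
t0 = 762, t1 = 1249
t1 - t0 = 487
lambda * (t1-t0) = 0.0072 * 487 = 3.5064
R = exp(-3.5064)
R = 0.03

0.03


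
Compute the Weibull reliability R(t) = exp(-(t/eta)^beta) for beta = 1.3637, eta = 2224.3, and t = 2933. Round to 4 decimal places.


beta = 1.3637, eta = 2224.3, t = 2933
t/eta = 2933 / 2224.3 = 1.3186
(t/eta)^beta = 1.3186^1.3637 = 1.4582
R(t) = exp(-1.4582)
R(t) = 0.2327

0.2327


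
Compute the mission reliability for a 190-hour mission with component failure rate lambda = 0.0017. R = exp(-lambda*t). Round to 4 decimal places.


lambda = 0.0017
mission_time = 190
lambda * t = 0.0017 * 190 = 0.323
R = exp(-0.323)
R = 0.724

0.724


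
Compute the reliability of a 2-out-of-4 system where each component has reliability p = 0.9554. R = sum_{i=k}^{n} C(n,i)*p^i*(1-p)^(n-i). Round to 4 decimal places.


k = 2, n = 4, p = 0.9554
i=2: C(4,2)=6 * 0.9554^2 * 0.0446^2 = 0.0109
i=3: C(4,3)=4 * 0.9554^3 * 0.0446^1 = 0.1556
i=4: C(4,4)=1 * 0.9554^4 * 0.0446^0 = 0.8332
R = sum of terms = 0.9997

0.9997


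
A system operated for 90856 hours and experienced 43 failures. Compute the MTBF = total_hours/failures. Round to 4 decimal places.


total_hours = 90856
failures = 43
MTBF = 90856 / 43
MTBF = 2112.9302

2112.9302


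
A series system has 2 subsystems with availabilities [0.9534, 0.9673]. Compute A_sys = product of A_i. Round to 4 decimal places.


Subsystems: [0.9534, 0.9673]
After subsystem 1 (A=0.9534): product = 0.9534
After subsystem 2 (A=0.9673): product = 0.9222
A_sys = 0.9222

0.9222


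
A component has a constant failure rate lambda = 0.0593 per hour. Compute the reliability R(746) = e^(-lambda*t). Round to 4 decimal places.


lambda = 0.0593
t = 746
lambda * t = 44.2378
R(t) = e^(-44.2378)
R(t) = 0.0

0.0


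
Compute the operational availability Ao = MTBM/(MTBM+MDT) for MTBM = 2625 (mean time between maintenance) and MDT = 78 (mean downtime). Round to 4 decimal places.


MTBM = 2625
MDT = 78
MTBM + MDT = 2703
Ao = 2625 / 2703
Ao = 0.9711

0.9711


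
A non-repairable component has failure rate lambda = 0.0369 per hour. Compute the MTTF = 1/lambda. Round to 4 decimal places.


lambda = 0.0369
MTTF = 1 / 0.0369
MTTF = 27.1003

27.1003


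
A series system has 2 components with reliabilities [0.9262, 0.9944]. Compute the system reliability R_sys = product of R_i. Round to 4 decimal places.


Components: [0.9262, 0.9944]
After component 1 (R=0.9262): product = 0.9262
After component 2 (R=0.9944): product = 0.921
R_sys = 0.921

0.921


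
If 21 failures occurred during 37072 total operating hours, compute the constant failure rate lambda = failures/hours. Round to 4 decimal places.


failures = 21
total_hours = 37072
lambda = 21 / 37072
lambda = 0.0006

0.0006


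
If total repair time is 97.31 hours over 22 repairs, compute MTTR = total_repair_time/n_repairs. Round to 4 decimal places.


total_repair_time = 97.31
n_repairs = 22
MTTR = 97.31 / 22
MTTR = 4.4232

4.4232


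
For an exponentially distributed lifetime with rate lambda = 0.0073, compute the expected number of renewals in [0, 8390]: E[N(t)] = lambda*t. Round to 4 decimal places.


lambda = 0.0073
t = 8390
E[N(t)] = lambda * t
E[N(t)] = 0.0073 * 8390
E[N(t)] = 61.247

61.247


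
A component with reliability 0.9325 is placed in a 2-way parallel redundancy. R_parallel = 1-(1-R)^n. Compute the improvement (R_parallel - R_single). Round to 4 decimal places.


R_single = 0.9325, n = 2
1 - R_single = 0.0675
(1 - R_single)^n = 0.0675^2 = 0.0046
R_parallel = 1 - 0.0046 = 0.9954
Improvement = 0.9954 - 0.9325
Improvement = 0.0629

0.0629


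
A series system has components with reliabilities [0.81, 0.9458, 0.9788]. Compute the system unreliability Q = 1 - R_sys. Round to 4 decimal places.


Components: [0.81, 0.9458, 0.9788]
After component 1: product = 0.81
After component 2: product = 0.7661
After component 3: product = 0.7499
R_sys = 0.7499
Q = 1 - 0.7499 = 0.2501

0.2501


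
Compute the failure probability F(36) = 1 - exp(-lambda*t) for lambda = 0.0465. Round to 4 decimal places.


lambda = 0.0465, t = 36
lambda * t = 1.674
exp(-1.674) = 0.1875
F(t) = 1 - 0.1875
F(t) = 0.8125

0.8125


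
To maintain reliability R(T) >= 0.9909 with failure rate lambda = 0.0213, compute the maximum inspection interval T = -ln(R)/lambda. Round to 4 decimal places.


R_target = 0.9909
lambda = 0.0213
-ln(0.9909) = 0.0091
T = 0.0091 / 0.0213
T = 0.4292

0.4292


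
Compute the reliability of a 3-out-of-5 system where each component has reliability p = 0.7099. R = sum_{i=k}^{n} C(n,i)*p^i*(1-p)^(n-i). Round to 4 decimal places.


k = 3, n = 5, p = 0.7099
i=3: C(5,3)=10 * 0.7099^3 * 0.2901^2 = 0.3011
i=4: C(5,4)=5 * 0.7099^4 * 0.2901^1 = 0.3684
i=5: C(5,5)=1 * 0.7099^5 * 0.2901^0 = 0.1803
R = sum of terms = 0.8498

0.8498


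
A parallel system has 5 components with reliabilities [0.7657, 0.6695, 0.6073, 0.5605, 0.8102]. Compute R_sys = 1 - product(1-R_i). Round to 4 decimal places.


Components: [0.7657, 0.6695, 0.6073, 0.5605, 0.8102]
(1 - 0.7657) = 0.2343, running product = 0.2343
(1 - 0.6695) = 0.3305, running product = 0.0774
(1 - 0.6073) = 0.3927, running product = 0.0304
(1 - 0.5605) = 0.4395, running product = 0.0134
(1 - 0.8102) = 0.1898, running product = 0.0025
Product of (1-R_i) = 0.0025
R_sys = 1 - 0.0025 = 0.9975

0.9975


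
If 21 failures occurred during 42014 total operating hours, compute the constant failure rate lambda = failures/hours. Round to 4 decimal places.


failures = 21
total_hours = 42014
lambda = 21 / 42014
lambda = 0.0005

0.0005


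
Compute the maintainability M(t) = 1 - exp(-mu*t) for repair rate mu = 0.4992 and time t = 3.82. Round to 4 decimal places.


mu = 0.4992, t = 3.82
mu * t = 0.4992 * 3.82 = 1.9069
exp(-1.9069) = 0.1485
M(t) = 1 - 0.1485
M(t) = 0.8515

0.8515


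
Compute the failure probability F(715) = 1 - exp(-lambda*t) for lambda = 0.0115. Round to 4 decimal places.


lambda = 0.0115, t = 715
lambda * t = 8.2225
exp(-8.2225) = 0.0003
F(t) = 1 - 0.0003
F(t) = 0.9997

0.9997


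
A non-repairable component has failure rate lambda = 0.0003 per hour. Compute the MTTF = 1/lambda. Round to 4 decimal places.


lambda = 0.0003
MTTF = 1 / 0.0003
MTTF = 3333.3333

3333.3333


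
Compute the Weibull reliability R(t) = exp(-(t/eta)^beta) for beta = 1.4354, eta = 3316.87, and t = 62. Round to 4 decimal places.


beta = 1.4354, eta = 3316.87, t = 62
t/eta = 62 / 3316.87 = 0.0187
(t/eta)^beta = 0.0187^1.4354 = 0.0033
R(t) = exp(-0.0033)
R(t) = 0.9967

0.9967


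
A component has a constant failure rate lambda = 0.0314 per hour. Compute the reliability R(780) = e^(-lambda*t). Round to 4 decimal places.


lambda = 0.0314
t = 780
lambda * t = 24.492
R(t) = e^(-24.492)
R(t) = 0.0

0.0


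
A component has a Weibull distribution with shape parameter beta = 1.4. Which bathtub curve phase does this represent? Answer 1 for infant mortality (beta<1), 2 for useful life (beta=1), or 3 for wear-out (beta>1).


beta = 1.4
Compare beta to 1:
beta < 1 => infant mortality (phase 1)
beta = 1 => useful life (phase 2)
beta > 1 => wear-out (phase 3)
Since beta = 1.4, this is wear-out (increasing failure rate)
Phase = 3

3


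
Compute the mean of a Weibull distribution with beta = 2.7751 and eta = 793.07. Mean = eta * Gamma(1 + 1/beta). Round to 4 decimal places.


beta = 2.7751, eta = 793.07
1/beta = 0.3603
1 + 1/beta = 1.3603
Gamma(1.3603) = 0.8902
Mean = 793.07 * 0.8902
Mean = 705.9534

705.9534


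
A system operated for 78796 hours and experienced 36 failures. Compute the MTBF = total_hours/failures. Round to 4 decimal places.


total_hours = 78796
failures = 36
MTBF = 78796 / 36
MTBF = 2188.7778

2188.7778


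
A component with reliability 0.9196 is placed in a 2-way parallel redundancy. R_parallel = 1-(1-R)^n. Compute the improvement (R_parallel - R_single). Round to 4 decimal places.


R_single = 0.9196, n = 2
1 - R_single = 0.0804
(1 - R_single)^n = 0.0804^2 = 0.0065
R_parallel = 1 - 0.0065 = 0.9935
Improvement = 0.9935 - 0.9196
Improvement = 0.0739

0.0739


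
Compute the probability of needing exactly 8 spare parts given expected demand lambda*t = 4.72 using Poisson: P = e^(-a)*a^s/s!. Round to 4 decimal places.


a = 4.72, s = 8
e^(-a) = e^(-4.72) = 0.0089
a^s = 4.72^8 = 246340.5967
s! = 40320
P = 0.0089 * 246340.5967 / 40320
P = 0.0545

0.0545


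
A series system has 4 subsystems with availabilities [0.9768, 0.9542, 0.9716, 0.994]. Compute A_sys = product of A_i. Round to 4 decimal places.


Subsystems: [0.9768, 0.9542, 0.9716, 0.994]
After subsystem 1 (A=0.9768): product = 0.9768
After subsystem 2 (A=0.9542): product = 0.9321
After subsystem 3 (A=0.9716): product = 0.9056
After subsystem 4 (A=0.994): product = 0.9002
A_sys = 0.9002

0.9002


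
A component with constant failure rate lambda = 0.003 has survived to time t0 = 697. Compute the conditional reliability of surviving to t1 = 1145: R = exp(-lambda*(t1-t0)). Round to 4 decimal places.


lambda = 0.003
t0 = 697, t1 = 1145
t1 - t0 = 448
lambda * (t1-t0) = 0.003 * 448 = 1.344
R = exp(-1.344)
R = 0.2608

0.2608


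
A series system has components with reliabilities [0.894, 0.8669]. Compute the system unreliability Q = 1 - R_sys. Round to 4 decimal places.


Components: [0.894, 0.8669]
After component 1: product = 0.894
After component 2: product = 0.775
R_sys = 0.775
Q = 1 - 0.775 = 0.225

0.225


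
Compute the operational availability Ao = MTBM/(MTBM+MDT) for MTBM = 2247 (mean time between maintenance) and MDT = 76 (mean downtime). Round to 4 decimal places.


MTBM = 2247
MDT = 76
MTBM + MDT = 2323
Ao = 2247 / 2323
Ao = 0.9673

0.9673


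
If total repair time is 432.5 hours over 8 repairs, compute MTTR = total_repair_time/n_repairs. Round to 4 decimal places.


total_repair_time = 432.5
n_repairs = 8
MTTR = 432.5 / 8
MTTR = 54.0625

54.0625


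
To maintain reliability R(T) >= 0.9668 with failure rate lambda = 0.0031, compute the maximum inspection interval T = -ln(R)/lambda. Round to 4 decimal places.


R_target = 0.9668
lambda = 0.0031
-ln(0.9668) = 0.0338
T = 0.0338 / 0.0031
T = 10.8915

10.8915


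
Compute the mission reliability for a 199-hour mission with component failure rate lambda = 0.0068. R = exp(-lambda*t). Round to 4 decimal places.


lambda = 0.0068
mission_time = 199
lambda * t = 0.0068 * 199 = 1.3532
R = exp(-1.3532)
R = 0.2584

0.2584


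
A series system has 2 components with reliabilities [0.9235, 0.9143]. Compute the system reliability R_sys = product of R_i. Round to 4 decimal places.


Components: [0.9235, 0.9143]
After component 1 (R=0.9235): product = 0.9235
After component 2 (R=0.9143): product = 0.8444
R_sys = 0.8444

0.8444


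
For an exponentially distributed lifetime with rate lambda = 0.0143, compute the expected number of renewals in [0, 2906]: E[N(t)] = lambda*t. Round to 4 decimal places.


lambda = 0.0143
t = 2906
E[N(t)] = lambda * t
E[N(t)] = 0.0143 * 2906
E[N(t)] = 41.5558

41.5558


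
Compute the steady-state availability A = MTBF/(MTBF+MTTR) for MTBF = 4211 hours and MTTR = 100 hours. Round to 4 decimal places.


MTBF = 4211
MTTR = 100
MTBF + MTTR = 4311
A = 4211 / 4311
A = 0.9768

0.9768


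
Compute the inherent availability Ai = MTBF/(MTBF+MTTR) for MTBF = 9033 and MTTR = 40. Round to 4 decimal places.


MTBF = 9033
MTTR = 40
MTBF + MTTR = 9073
Ai = 9033 / 9073
Ai = 0.9956

0.9956


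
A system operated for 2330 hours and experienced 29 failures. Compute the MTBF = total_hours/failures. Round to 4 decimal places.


total_hours = 2330
failures = 29
MTBF = 2330 / 29
MTBF = 80.3448

80.3448


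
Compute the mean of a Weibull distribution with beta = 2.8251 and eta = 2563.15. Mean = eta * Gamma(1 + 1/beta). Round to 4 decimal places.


beta = 2.8251, eta = 2563.15
1/beta = 0.354
1 + 1/beta = 1.354
Gamma(1.354) = 0.8908
Mean = 2563.15 * 0.8908
Mean = 2283.1414

2283.1414


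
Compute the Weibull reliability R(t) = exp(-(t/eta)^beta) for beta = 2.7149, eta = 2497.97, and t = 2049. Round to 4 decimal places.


beta = 2.7149, eta = 2497.97, t = 2049
t/eta = 2049 / 2497.97 = 0.8203
(t/eta)^beta = 0.8203^2.7149 = 0.584
R(t) = exp(-0.584)
R(t) = 0.5577

0.5577


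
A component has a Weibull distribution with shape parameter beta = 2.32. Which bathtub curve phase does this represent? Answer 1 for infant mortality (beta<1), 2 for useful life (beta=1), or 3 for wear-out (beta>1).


beta = 2.32
Compare beta to 1:
beta < 1 => infant mortality (phase 1)
beta = 1 => useful life (phase 2)
beta > 1 => wear-out (phase 3)
Since beta = 2.32, this is wear-out (increasing failure rate)
Phase = 3

3


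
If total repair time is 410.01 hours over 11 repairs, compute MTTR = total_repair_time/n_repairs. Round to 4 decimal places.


total_repair_time = 410.01
n_repairs = 11
MTTR = 410.01 / 11
MTTR = 37.2736

37.2736


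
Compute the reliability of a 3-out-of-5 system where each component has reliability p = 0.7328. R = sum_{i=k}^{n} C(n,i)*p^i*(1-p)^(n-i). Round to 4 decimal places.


k = 3, n = 5, p = 0.7328
i=3: C(5,3)=10 * 0.7328^3 * 0.2672^2 = 0.281
i=4: C(5,4)=5 * 0.7328^4 * 0.2672^1 = 0.3853
i=5: C(5,5)=1 * 0.7328^5 * 0.2672^0 = 0.2113
R = sum of terms = 0.8775

0.8775


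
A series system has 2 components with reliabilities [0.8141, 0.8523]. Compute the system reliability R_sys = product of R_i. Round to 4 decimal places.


Components: [0.8141, 0.8523]
After component 1 (R=0.8141): product = 0.8141
After component 2 (R=0.8523): product = 0.6939
R_sys = 0.6939

0.6939


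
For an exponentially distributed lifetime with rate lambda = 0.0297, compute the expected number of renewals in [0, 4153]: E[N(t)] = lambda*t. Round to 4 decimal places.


lambda = 0.0297
t = 4153
E[N(t)] = lambda * t
E[N(t)] = 0.0297 * 4153
E[N(t)] = 123.3441

123.3441


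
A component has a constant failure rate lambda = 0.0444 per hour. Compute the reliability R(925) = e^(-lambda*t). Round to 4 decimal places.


lambda = 0.0444
t = 925
lambda * t = 41.07
R(t) = e^(-41.07)
R(t) = 0.0

0.0


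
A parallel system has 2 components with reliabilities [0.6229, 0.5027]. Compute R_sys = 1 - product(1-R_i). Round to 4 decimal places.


Components: [0.6229, 0.5027]
(1 - 0.6229) = 0.3771, running product = 0.3771
(1 - 0.5027) = 0.4973, running product = 0.1875
Product of (1-R_i) = 0.1875
R_sys = 1 - 0.1875 = 0.8125

0.8125


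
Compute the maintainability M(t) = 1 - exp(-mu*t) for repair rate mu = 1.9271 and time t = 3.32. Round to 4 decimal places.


mu = 1.9271, t = 3.32
mu * t = 1.9271 * 3.32 = 6.398
exp(-6.398) = 0.0017
M(t) = 1 - 0.0017
M(t) = 0.9983

0.9983


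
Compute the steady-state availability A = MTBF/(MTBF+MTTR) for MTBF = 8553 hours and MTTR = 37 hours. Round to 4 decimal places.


MTBF = 8553
MTTR = 37
MTBF + MTTR = 8590
A = 8553 / 8590
A = 0.9957

0.9957


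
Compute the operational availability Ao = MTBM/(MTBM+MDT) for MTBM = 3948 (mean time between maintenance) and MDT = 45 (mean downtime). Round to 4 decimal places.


MTBM = 3948
MDT = 45
MTBM + MDT = 3993
Ao = 3948 / 3993
Ao = 0.9887

0.9887


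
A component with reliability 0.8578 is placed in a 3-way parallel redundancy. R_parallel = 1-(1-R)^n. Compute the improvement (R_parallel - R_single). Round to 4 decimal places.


R_single = 0.8578, n = 3
1 - R_single = 0.1422
(1 - R_single)^n = 0.1422^3 = 0.0029
R_parallel = 1 - 0.0029 = 0.9971
Improvement = 0.9971 - 0.8578
Improvement = 0.1393

0.1393


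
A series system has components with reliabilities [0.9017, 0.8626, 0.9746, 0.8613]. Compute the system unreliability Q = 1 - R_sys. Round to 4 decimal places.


Components: [0.9017, 0.8626, 0.9746, 0.8613]
After component 1: product = 0.9017
After component 2: product = 0.7778
After component 3: product = 0.7581
After component 4: product = 0.6529
R_sys = 0.6529
Q = 1 - 0.6529 = 0.3471

0.3471


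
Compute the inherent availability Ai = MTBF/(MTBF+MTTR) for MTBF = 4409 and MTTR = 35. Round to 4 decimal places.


MTBF = 4409
MTTR = 35
MTBF + MTTR = 4444
Ai = 4409 / 4444
Ai = 0.9921

0.9921


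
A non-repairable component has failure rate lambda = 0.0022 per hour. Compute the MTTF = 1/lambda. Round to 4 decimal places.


lambda = 0.0022
MTTF = 1 / 0.0022
MTTF = 454.5455

454.5455


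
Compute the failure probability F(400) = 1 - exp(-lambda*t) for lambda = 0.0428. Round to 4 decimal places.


lambda = 0.0428, t = 400
lambda * t = 17.12
exp(-17.12) = 0.0
F(t) = 1 - 0.0
F(t) = 1.0

1.0


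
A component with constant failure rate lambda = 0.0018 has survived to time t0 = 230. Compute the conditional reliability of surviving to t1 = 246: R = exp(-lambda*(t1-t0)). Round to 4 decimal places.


lambda = 0.0018
t0 = 230, t1 = 246
t1 - t0 = 16
lambda * (t1-t0) = 0.0018 * 16 = 0.0288
R = exp(-0.0288)
R = 0.9716

0.9716


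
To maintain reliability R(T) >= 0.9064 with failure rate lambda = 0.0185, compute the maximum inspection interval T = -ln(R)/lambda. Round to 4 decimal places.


R_target = 0.9064
lambda = 0.0185
-ln(0.9064) = 0.0983
T = 0.0983 / 0.0185
T = 5.3121

5.3121


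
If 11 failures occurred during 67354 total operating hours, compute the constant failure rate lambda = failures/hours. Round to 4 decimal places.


failures = 11
total_hours = 67354
lambda = 11 / 67354
lambda = 0.0002

0.0002


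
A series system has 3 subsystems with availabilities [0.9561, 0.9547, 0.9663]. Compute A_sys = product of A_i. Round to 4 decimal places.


Subsystems: [0.9561, 0.9547, 0.9663]
After subsystem 1 (A=0.9561): product = 0.9561
After subsystem 2 (A=0.9547): product = 0.9128
After subsystem 3 (A=0.9663): product = 0.882
A_sys = 0.882

0.882


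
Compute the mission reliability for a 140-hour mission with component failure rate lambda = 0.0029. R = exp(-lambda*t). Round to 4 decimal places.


lambda = 0.0029
mission_time = 140
lambda * t = 0.0029 * 140 = 0.406
R = exp(-0.406)
R = 0.6663

0.6663


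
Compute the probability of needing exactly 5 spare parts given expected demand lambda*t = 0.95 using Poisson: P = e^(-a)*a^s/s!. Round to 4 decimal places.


a = 0.95, s = 5
e^(-a) = e^(-0.95) = 0.3867
a^s = 0.95^5 = 0.7738
s! = 120
P = 0.3867 * 0.7738 / 120
P = 0.0025

0.0025


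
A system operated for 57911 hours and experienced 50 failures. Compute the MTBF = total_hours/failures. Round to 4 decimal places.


total_hours = 57911
failures = 50
MTBF = 57911 / 50
MTBF = 1158.22

1158.22


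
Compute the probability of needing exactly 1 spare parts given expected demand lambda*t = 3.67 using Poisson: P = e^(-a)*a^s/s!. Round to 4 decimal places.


a = 3.67, s = 1
e^(-a) = e^(-3.67) = 0.0255
a^s = 3.67^1 = 3.67
s! = 1
P = 0.0255 * 3.67 / 1
P = 0.0935

0.0935


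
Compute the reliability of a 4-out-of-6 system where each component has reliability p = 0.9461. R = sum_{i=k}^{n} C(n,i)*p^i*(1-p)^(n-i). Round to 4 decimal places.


k = 4, n = 6, p = 0.9461
i=4: C(6,4)=15 * 0.9461^4 * 0.0539^2 = 0.0349
i=5: C(6,5)=6 * 0.9461^5 * 0.0539^1 = 0.2451
i=6: C(6,6)=1 * 0.9461^6 * 0.0539^0 = 0.7172
R = sum of terms = 0.9972

0.9972


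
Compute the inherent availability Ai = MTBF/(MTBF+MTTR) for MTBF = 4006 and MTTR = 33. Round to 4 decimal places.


MTBF = 4006
MTTR = 33
MTBF + MTTR = 4039
Ai = 4006 / 4039
Ai = 0.9918

0.9918


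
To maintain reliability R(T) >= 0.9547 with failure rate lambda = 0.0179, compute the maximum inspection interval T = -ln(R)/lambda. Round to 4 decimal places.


R_target = 0.9547
lambda = 0.0179
-ln(0.9547) = 0.0464
T = 0.0464 / 0.0179
T = 2.5898

2.5898


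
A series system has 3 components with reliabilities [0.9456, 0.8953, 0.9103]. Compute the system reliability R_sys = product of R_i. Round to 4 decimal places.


Components: [0.9456, 0.8953, 0.9103]
After component 1 (R=0.9456): product = 0.9456
After component 2 (R=0.8953): product = 0.8466
After component 3 (R=0.9103): product = 0.7707
R_sys = 0.7707

0.7707
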